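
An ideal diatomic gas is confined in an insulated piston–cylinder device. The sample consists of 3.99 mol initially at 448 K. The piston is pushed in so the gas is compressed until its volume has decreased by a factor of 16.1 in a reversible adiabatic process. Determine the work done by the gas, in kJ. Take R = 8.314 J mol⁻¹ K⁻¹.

W ≈ -75.8 kJ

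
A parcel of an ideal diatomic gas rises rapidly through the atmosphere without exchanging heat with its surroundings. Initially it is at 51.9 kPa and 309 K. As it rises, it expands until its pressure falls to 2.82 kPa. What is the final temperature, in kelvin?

T₂ ≈ 134 K

Along an adiabat T P^((1−γ)/γ) is constant, so T₂ = T₁ (P₂/P₁)^((γ−1)/γ).
For a diatomic ideal gas γ = 7/5, so (γ−1)/γ = 2/7.
T₂ = 309 × (2.82/51.9)^(2/7) = 134.4 K.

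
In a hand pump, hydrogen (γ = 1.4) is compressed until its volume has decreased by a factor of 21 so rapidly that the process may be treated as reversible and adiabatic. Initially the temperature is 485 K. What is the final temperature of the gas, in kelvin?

T₂ ≈ 1640 K

For a reversible adiabat TV^(γ−1) is constant, so T₂ = T₁ (V₁/V₂)^(γ−1).
T₂ = 485 × 21^(0.4) = 1639 K.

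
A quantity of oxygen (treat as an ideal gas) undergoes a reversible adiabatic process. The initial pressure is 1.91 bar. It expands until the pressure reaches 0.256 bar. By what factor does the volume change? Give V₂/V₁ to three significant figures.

V₂/V₁ ≈ 4.20

From PV^γ = const, V₂/V₁ = (P₁/P₂)^(1/γ).
For a diatomic ideal gas γ = 7/5.
V₂/V₁ = (1.91/0.256)^(5/7) = 4.202.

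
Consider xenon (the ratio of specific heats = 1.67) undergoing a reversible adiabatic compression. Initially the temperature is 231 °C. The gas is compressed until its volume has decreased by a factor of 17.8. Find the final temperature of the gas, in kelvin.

T₂ ≈ 3470 K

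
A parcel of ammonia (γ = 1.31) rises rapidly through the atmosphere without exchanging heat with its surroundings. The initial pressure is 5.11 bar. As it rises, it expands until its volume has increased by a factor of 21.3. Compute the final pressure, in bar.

Adiabatic: P₁V₁^γ = P₂V₂^γ ⇒ P₂ = P₁ (V₁/V₂)^γ.
P₂ = 5.11 × (1/21.3)^(1.31) = 0.09295 bar.

P₂ ≈ 0.0929 bar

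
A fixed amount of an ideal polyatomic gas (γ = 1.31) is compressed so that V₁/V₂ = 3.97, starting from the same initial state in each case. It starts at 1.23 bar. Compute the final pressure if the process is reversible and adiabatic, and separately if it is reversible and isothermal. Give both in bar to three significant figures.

adiabatic: 7.49 bar; isothermal: 4.88 bar

Isothermal: P₂ = P₁(V₁/V₂) = 1.23×3.97 = 4.883 bar.
Adiabatic: P₂ = P₁(V₁/V₂)^γ = 1.23×3.97^(1.31) = 7.487 bar.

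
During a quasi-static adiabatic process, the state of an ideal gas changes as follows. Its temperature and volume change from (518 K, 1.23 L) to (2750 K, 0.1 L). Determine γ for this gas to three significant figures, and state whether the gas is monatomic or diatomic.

γ ≈ 1.67; monatomic

TV^(γ−1) = const ⇒ γ − 1 = ln(T₂/T₁) / ln(V₁/V₂).
γ = 1 + ln(2750/518) / ln(1.23/0.1) = 1.665.
γ ≈ 1.67 is close to 5/3, so the gas is monatomic.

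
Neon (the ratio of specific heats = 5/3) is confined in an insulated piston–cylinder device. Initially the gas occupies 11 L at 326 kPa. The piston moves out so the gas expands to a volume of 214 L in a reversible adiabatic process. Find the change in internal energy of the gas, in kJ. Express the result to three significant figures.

ΔU ≈ -4.64 kJ

P₂ = P₁(V₁/V₂)^γ = 326×(11/214)^(5/3) = 2.317 kPa.
For a reversible adiabat, W_by_gas = (P₁V₁ − P₂V₂)/(γ−1).
W_by = (326000×0.011 − 2317×0.214) / (2/3) = 4635 J.
Q = 0 ⇒ ΔU = −W_by = -4635 J.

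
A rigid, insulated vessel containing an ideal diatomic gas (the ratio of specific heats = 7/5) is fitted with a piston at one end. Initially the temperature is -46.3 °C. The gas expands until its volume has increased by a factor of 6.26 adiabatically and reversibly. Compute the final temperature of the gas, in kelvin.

T₂ ≈ 109 K

For a reversible adiabat TV^(γ−1) is constant, so T₂ = T₁ (V₁/V₂)^(γ−1).
T₁ = -46.3 °C = 226.8 K.
T₂ = 226.8 × (1/6.26)^(2/5) = 108.9 K.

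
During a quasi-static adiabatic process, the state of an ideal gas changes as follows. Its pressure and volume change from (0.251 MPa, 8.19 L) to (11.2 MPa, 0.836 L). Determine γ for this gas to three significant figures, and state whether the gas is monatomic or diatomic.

γ ≈ 1.66; monatomic

PV^γ = const ⇒ γ = ln(P₂/P₁) / ln(V₁/V₂).
γ = ln(11.2/0.251) / ln(8.19/0.836) = 1.664.
γ ≈ 1.66 is close to 5/3, so the gas is monatomic.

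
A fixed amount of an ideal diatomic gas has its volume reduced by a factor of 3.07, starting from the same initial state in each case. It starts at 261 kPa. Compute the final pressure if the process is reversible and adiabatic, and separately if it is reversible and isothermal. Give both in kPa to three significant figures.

For a diatomic ideal gas γ = 7/5.
Isothermal: P₂ = P₁(V₁/V₂) = 261×3.07 = 801.3 kPa.
Adiabatic: P₂ = P₁(V₁/V₂)^γ = 261×3.07^(7/5) = 1255 kPa.

adiabatic: 1250 kPa; isothermal: 801 kPa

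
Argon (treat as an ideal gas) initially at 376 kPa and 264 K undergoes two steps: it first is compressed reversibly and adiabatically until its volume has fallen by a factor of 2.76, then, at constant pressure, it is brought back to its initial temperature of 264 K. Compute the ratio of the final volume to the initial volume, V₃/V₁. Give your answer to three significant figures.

For a monatomic ideal gas γ = 5/3.
Adiabatic step: V₂/V₁ = 0.3623; T₂ = T₁·2.76^(2/3) = 519.4 K.
Isobaric step: V₃/V₂ = T₃/T₂ = 264/519.4.
V₃/V₁ = (V₂/V₁)(V₃/V₂) = 0.3623 × (264/519.4) = 0.1841.

V₃/V₁ ≈ 0.184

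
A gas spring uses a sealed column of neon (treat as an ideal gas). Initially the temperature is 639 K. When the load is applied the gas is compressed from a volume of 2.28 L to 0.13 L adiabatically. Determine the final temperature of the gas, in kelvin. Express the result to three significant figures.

T₂ ≈ 4310 K

For a reversible adiabat TV^(γ−1) is constant, so T₂ = T₁ (V₁/V₂)^(γ−1).
For a monatomic ideal gas γ = 5/3, so γ−1 = 2/3.
T₂ = 639 × (2.28/0.13)^(2/3) = 4313 K.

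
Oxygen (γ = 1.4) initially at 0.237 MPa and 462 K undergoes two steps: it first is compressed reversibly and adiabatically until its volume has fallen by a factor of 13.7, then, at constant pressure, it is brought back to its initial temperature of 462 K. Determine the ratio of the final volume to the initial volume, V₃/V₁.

V₃/V₁ ≈ 0.0256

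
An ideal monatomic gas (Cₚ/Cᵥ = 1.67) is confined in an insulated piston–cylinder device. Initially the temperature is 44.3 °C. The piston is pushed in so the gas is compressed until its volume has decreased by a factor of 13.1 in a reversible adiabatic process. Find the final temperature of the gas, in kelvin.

T₂ ≈ 1780 K

Adiabatic: T₁V₁^(γ−1) = T₂V₂^(γ−1) ⇒ T₂ = T₁ (V₁/V₂)^(γ−1).
T₁ = 44.3 °C = 317.4 K.
T₂ = 317.4 × 13.1^(0.67) = 1779 K.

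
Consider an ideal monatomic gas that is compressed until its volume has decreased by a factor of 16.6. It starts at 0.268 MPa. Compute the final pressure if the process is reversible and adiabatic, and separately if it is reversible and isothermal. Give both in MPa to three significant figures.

adiabatic: 28.9 MPa; isothermal: 4.45 MPa

For a monatomic ideal gas γ = 5/3.
Isothermal: P₂ = P₁(V₁/V₂) = 0.268×16.6 = 4.449 MPa.
Adiabatic: P₂ = P₁(V₁/V₂)^γ = 0.268×16.6^(5/3) = 28.95 MPa.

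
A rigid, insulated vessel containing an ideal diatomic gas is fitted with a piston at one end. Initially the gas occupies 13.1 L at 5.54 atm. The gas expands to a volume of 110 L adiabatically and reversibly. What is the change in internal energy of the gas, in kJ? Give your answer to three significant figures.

ΔU ≈ -10.5 kJ

γ = 7/5 for a diatomic ideal gas.
P₂ = P₁(V₁/V₂)^γ = 5.54×(13.1/110)^(7/5) = 0.2817 atm.
For a reversible adiabat, W_by_gas = (P₁V₁ − P₂V₂)/(γ−1).
W_by = (561300×0.0131 − 28540×0.11) / (2/5) = 10540 J.
Q = 0 ⇒ ΔU = −W_by = -10540 J.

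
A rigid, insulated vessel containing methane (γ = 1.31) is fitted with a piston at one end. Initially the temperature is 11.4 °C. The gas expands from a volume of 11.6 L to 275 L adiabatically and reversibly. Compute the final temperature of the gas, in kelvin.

Adiabatic: T₁V₁^(γ−1) = T₂V₂^(γ−1) ⇒ T₂ = T₁ (V₁/V₂)^(γ−1).
T₁ = 11.4 °C = 284.5 K.
T₂ = 284.5 × (11.6/275)^(0.31) = 106.6 K.

T₂ ≈ 107 K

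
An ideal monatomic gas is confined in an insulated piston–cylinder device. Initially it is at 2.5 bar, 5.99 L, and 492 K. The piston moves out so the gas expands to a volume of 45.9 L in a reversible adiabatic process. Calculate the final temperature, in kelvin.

T₂ ≈ 127 K

For a reversible adiabat TV^(γ−1) is constant, so T₂ = T₁ (V₁/V₂)^(γ−1).
γ = 5/3 for a monatomic ideal gas.
T₂ = 492 × (5.99/45.9)^(2/3) = 126.6 K.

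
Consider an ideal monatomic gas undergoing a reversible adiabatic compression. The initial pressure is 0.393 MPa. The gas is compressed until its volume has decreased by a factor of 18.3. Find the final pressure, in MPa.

P₂ ≈ 49.9 MPa

Adiabatic: P₁V₁^γ = P₂V₂^γ ⇒ P₂ = P₁ (V₁/V₂)^γ.
For a monatomic ideal gas γ = 5/3.
P₂ = 0.393 × 18.3^(5/3) = 49.94 MPa.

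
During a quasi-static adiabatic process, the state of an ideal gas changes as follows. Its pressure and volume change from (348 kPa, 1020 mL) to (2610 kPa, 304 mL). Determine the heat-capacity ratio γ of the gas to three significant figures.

PV^γ = const ⇒ γ = ln(P₂/P₁) / ln(V₁/V₂).
γ = ln(2610/348) / ln(1020/304) = 1.664.

γ ≈ 1.66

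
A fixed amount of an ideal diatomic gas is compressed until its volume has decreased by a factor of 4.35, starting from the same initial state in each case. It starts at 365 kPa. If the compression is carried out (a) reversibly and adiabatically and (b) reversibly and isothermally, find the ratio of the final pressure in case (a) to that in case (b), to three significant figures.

P_adiabatic / P_isothermal ≈ 1.80

For a diatomic ideal gas γ = 7/5.
Isothermal: P_b = P₁(V₁/V₂) = 365×4.35.
Adiabatic: P_a = P₁(V₁/V₂)^γ = 365×4.35^(7/5).
P_a/P_b = (V₁/V₂)^(γ−1) = 4.35^(2/5) = 1.801.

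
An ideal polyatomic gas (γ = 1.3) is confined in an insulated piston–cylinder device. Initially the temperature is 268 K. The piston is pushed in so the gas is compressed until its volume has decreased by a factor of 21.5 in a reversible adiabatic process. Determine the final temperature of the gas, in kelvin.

T₂ ≈ 673 K

For a reversible adiabat TV^(γ−1) is constant, so T₂ = T₁ (V₁/V₂)^(γ−1).
T₂ = 268 × 21.5^(0.3) = 672.8 K.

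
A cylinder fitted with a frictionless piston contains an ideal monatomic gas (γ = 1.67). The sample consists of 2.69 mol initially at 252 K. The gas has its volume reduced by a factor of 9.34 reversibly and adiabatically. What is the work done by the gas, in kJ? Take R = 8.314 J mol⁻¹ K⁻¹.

For a reversible adiabat TV^(γ−1) is constant, so T₂ = T₁ (V₁/V₂)^(γ−1).
T₂ = 252 × 9.34^(0.67) = 1126 K.
Q = 0, so ΔU = W_on_gas = nCᵥΔT with Cᵥ = R/(γ−1) = 12.41 J/(mol·K).
ΔU = 2.69 × 12.41 × (1126 − 252) = 29170 J.
Work done by the gas = −ΔU = -29170 J.

W ≈ -29.2 kJ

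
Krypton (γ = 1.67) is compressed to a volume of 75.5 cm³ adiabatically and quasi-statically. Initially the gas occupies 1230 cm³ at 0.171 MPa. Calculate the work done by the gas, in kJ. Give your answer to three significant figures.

W ≈ -1.72 kJ

P₂ = P₁(V₁/V₂)^γ = 0.171×(1230/75.5)^(1.67) = 18.07 MPa.
For a reversible adiabat, W_by_gas = (P₁V₁ − P₂V₂)/(γ−1).
W_by = (171000×0.00123 − 1.807×10^7×7.55×10^-5) / (0.67) = -1722 J.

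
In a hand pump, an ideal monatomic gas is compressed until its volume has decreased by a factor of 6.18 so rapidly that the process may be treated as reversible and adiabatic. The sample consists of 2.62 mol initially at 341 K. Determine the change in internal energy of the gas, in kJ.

ΔU ≈ 26.4 kJ

For a reversible adiabat TV^(γ−1) is constant, so T₂ = T₁ (V₁/V₂)^(γ−1).
γ = 5/3 for a monatomic ideal gas, so γ−1 = 2/3.
T₂ = 341 × 6.18^(2/3) = 1148 K.
Q = 0, so ΔU = W_on_gas = nCᵥΔT with Cᵥ = R/(γ−1) = 12.47 J/(mol·K).
ΔU = 2.62 × 12.47 × (1148 − 341) = 26380 J.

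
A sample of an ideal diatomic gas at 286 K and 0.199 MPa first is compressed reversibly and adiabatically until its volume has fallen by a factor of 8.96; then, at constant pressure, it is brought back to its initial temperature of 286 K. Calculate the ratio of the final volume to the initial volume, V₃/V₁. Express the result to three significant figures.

For a diatomic ideal gas γ = 7/5.
Adiabatic step: V₂/V₁ = 0.1116; T₂ = T₁·8.96^(2/5) = 687.5 K.
Isobaric step: V₃/V₂ = T₃/T₂ = 286/687.5.
V₃/V₁ = (V₂/V₁)(V₃/V₂) = 0.1116 × (286/687.5) = 0.04643.

V₃/V₁ ≈ 0.0464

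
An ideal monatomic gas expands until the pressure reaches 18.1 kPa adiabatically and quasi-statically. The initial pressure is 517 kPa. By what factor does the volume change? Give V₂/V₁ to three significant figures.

From PV^γ = const, V₂/V₁ = (P₁/P₂)^(1/γ).
For a monatomic ideal gas γ = 5/3.
V₂/V₁ = (517/18.1)^(3/5) = 7.473.

V₂/V₁ ≈ 7.47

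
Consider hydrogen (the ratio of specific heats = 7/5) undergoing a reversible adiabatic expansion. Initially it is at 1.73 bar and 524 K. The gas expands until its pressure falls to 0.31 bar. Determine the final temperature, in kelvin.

Along an adiabat T P^((1−γ)/γ) is constant, so T₂ = T₁ (P₂/P₁)^((γ−1)/γ).
T₂ = 524 × (0.31/1.73)^(2/7) = 320.6 K.

T₂ ≈ 321 K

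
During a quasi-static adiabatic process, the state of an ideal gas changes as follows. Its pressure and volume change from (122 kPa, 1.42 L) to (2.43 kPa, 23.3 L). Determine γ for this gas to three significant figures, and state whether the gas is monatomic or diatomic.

PV^γ = const ⇒ γ = ln(P₂/P₁) / ln(V₁/V₂).
γ = ln(2.43/122) / ln(1.42/23.3) = 1.4.
γ ≈ 1.40 is close to 7/5, so the gas is diatomic.

γ ≈ 1.40; diatomic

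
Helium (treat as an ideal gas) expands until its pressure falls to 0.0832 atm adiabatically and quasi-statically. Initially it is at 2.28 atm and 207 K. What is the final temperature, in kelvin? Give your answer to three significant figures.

Adiabatic: T₂/T₁ = (P₂/P₁)^((γ−1)/γ).
For a monatomic ideal gas γ = 5/3, so (γ−1)/γ = 2/5.
T₂ = 207 × (0.0832/2.28)^(2/5) = 55.06 K.

T₂ ≈ 55.1 K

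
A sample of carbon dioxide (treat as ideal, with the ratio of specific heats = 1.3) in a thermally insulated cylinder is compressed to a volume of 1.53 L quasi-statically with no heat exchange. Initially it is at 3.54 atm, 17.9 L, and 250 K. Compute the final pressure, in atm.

Adiabatic: P₁V₁^γ = P₂V₂^γ ⇒ P₂ = P₁ (V₁/V₂)^γ.
P₂ = 3.54 × (17.9/1.53)^(1.3) = 86.62 atm.

P₂ ≈ 86.6 atm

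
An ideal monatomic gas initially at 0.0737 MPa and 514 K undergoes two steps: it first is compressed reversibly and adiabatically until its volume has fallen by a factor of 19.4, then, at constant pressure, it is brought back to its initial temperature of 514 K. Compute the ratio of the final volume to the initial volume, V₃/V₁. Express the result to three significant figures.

V₃/V₁ ≈ 0.00714

For a monatomic ideal gas γ = 5/3.
Adiabatic step: V₂/V₁ = 0.05155; T₂ = T₁·19.4^(2/3) = 3711 K.
Isobaric step: V₃/V₂ = T₃/T₂ = 514/3711.
V₃/V₁ = (V₂/V₁)(V₃/V₂) = 0.05155 × (514/3711) = 0.007139.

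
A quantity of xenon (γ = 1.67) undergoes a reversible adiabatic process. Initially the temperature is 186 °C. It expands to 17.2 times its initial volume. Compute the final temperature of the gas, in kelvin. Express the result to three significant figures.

T₂ ≈ 68.3 K

For a reversible adiabat TV^(γ−1) is constant, so T₂ = T₁ (V₁/V₂)^(γ−1).
T₁ = 186 °C = 459.1 K.
T₂ = 459.1 × (1/17.2)^(0.67) = 68.26 K.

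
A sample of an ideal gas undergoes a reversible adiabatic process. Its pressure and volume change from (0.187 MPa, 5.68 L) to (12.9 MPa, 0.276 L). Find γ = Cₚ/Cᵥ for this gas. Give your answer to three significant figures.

PV^γ = const ⇒ γ = ln(P₂/P₁) / ln(V₁/V₂).
γ = ln(12.9/0.187) / ln(5.68/0.276) = 1.4.

γ ≈ 1.40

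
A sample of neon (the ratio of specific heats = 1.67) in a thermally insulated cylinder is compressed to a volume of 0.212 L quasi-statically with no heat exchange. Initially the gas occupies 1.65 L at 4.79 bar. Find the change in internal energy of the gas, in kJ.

ΔU ≈ 3.48 kJ

P₂ = P₁(V₁/V₂)^γ = 4.79×(1.65/0.212)^(1.67) = 147.4 bar.
For a reversible adiabat, W_by_gas = (P₁V₁ − P₂V₂)/(γ−1).
W_by = (479000×0.00165 − 1.474×10^7×0.000212) / (0.67) = -3485 J.
Q = 0 ⇒ ΔU = −W_by = 3485 J.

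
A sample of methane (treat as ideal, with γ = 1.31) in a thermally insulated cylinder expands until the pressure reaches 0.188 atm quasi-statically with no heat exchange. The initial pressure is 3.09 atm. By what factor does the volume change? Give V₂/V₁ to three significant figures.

From PV^γ = const, V₂/V₁ = (P₁/P₂)^(1/γ).
V₂/V₁ = (3.09/0.188)^(0.763) = 8.474.

V₂/V₁ ≈ 8.47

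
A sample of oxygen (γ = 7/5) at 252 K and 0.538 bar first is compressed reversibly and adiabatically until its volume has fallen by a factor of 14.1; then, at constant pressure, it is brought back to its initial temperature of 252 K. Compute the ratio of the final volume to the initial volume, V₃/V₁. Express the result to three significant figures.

V₃/V₁ ≈ 0.0246

Adiabatic step: V₂/V₁ = 0.07092; T₂ = T₁·14.1^(2/5) = 726.3 K.
Isobaric step: V₃/V₂ = T₃/T₂ = 252/726.3.
V₃/V₁ = (V₂/V₁)(V₃/V₂) = 0.07092 × (252/726.3) = 0.02461.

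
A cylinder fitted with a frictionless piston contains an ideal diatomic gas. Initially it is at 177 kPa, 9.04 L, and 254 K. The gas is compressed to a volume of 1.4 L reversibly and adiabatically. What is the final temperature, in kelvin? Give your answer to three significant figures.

Adiabatic: T₁V₁^(γ−1) = T₂V₂^(γ−1) ⇒ T₂ = T₁ (V₁/V₂)^(γ−1).
γ = 7/5 for a diatomic ideal gas.
T₂ = 254 × (9.04/1.4)^(2/5) = 535.6 K.

T₂ ≈ 536 K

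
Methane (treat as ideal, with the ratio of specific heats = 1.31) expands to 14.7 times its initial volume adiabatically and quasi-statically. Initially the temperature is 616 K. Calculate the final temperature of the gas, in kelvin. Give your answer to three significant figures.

For a reversible adiabat TV^(γ−1) is constant, so T₂ = T₁ (V₁/V₂)^(γ−1).
T₂ = 616 × (1/14.7)^(0.31) = 267.7 K.

T₂ ≈ 268 K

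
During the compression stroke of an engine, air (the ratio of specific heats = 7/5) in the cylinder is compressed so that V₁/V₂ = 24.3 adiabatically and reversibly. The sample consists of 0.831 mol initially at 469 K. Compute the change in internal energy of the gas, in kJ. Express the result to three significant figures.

For a reversible adiabat TV^(γ−1) is constant, so T₂ = T₁ (V₁/V₂)^(γ−1).
T₂ = 469 × 24.3^(2/5) = 1680 K.
Q = 0, so ΔU = W_on_gas = nCᵥΔT with Cᵥ = R/(γ−1) = 20.79 J/(mol·K).
ΔU = 0.831 × 20.79 × (1680 − 469) = 20920 J.

ΔU ≈ 20.9 kJ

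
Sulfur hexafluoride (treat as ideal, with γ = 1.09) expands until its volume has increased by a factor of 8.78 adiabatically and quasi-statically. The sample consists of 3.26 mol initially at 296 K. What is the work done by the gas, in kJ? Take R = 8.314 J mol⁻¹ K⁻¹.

W ≈ 15.8 kJ

For a reversible adiabat TV^(γ−1) is constant, so T₂ = T₁ (V₁/V₂)^(γ−1).
T₂ = 296 × (1/8.78)^(0.09) = 243.4 K.
Q = 0, so ΔU = W_on_gas = nCᵥΔT with Cᵥ = R/(γ−1) = 92.38 J/(mol·K).
ΔU = 3.26 × 92.38 × (243.4 − 296) = -15830 J.
Work done by the gas = −ΔU = 15830 J.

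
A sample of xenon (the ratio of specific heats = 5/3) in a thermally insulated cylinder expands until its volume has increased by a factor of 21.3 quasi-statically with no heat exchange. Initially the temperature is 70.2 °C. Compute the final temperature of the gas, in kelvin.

Adiabatic: T₁V₁^(γ−1) = T₂V₂^(γ−1) ⇒ T₂ = T₁ (V₁/V₂)^(γ−1).
T₁ = 70.2 °C = 343.3 K.
T₂ = 343.3 × (1/21.3)^(2/3) = 44.68 K.

T₂ ≈ 44.7 K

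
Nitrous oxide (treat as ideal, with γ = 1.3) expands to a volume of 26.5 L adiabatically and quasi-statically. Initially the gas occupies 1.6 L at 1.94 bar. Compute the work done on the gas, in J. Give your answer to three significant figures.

P₂ = P₁(V₁/V₂)^γ = 1.94×(1.6/26.5)^(1.3) = 0.05046 bar.
For a reversible adiabat, W_by_gas = (P₁V₁ − P₂V₂)/(γ−1).
W_by = (194000×0.0016 − 5046×0.0265) / (0.3) = 588.9 J.
W_on_gas = −W_by = -588.9 J.

W ≈ -589 J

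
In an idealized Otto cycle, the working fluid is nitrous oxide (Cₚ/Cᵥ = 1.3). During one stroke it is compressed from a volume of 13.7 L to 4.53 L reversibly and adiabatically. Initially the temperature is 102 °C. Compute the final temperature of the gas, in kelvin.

For a reversible adiabat TV^(γ−1) is constant, so T₂ = T₁ (V₁/V₂)^(γ−1).
T₁ = 102 °C = 375.1 K.
T₂ = 375.1 × (13.7/4.53)^(0.3) = 522.9 K.

T₂ ≈ 523 K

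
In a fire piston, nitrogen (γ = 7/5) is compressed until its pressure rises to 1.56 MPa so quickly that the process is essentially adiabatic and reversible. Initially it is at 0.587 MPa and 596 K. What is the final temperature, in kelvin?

Along an adiabat T P^((1−γ)/γ) is constant, so T₂ = T₁ (P₂/P₁)^((γ−1)/γ).
T₂ = 596 × (1.56/0.587)^(2/7) = 788 K.

T₂ ≈ 788 K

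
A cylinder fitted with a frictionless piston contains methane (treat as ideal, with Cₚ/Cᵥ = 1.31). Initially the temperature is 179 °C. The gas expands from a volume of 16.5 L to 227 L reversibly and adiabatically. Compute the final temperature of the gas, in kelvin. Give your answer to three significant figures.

T₂ ≈ 201 K

Adiabatic: T₁V₁^(γ−1) = T₂V₂^(γ−1) ⇒ T₂ = T₁ (V₁/V₂)^(γ−1).
T₁ = 179 °C = 452.1 K.
T₂ = 452.1 × (16.5/227)^(0.31) = 200.6 K.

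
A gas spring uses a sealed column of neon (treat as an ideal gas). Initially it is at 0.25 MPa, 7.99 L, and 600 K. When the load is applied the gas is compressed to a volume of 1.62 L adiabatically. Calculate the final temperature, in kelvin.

T₂ ≈ 1740 K

Adiabatic: T₁V₁^(γ−1) = T₂V₂^(γ−1) ⇒ T₂ = T₁ (V₁/V₂)^(γ−1).
γ = 5/3 for a monatomic ideal gas.
T₂ = 600 × (7.99/1.62)^(2/3) = 1738 K.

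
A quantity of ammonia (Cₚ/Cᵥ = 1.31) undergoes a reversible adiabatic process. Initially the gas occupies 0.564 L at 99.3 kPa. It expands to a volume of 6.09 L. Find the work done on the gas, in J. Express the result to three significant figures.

W ≈ -94.3 J

P₂ = P₁(V₁/V₂)^γ = 99.3×(0.564/6.09)^(1.31) = 4.398 kPa.
For a reversible adiabat, W_by_gas = (P₁V₁ − P₂V₂)/(γ−1).
W_by = (99300×0.000564 − 4398×0.00609) / (0.31) = 94.26 J.
W_on_gas = −W_by = -94.26 J.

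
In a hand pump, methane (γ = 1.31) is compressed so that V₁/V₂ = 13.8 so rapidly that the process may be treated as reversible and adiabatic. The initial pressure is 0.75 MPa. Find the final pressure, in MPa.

P₂ ≈ 23.4 MPa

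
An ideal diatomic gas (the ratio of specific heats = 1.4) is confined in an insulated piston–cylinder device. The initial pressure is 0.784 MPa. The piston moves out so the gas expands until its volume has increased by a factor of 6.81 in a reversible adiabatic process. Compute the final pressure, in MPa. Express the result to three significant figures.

P₂ ≈ 0.0534 MPa

Since PV^γ is constant along a reversible adiabat, P₂ = P₁ (V₁/V₂)^γ.
P₂ = 0.784 × (1/6.81)^(1.4) = 0.05345 MPa.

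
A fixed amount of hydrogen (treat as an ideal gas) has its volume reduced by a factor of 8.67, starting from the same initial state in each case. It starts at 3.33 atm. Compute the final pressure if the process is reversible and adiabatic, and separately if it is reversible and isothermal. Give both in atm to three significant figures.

adiabatic: 68.5 atm; isothermal: 28.9 atm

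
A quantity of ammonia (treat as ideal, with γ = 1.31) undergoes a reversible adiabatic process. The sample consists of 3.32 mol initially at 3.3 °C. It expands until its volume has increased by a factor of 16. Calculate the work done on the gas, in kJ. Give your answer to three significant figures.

W ≈ -14.2 kJ

Adiabatic: T₁V₁^(γ−1) = T₂V₂^(γ−1) ⇒ T₂ = T₁ (V₁/V₂)^(γ−1).
T₁ = 3.3 °C = 276.4 K.
T₂ = 276.4 × (1/16)^(0.31) = 117 K.
Q = 0, so ΔU = W_on_gas = nCᵥΔT with Cᵥ = R/(γ−1) = 26.82 J/(mol·K).
ΔU = 3.32 × 26.82 × (117 − 276.4) = -14190 J.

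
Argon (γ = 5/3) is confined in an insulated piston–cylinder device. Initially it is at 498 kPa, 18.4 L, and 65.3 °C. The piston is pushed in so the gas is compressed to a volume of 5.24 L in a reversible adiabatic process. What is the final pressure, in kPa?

Adiabatic: P₁V₁^γ = P₂V₂^γ ⇒ P₂ = P₁ (V₁/V₂)^γ.
P₂ = 498 × (18.4/5.24)^(5/3) = 4040 kPa.

P₂ ≈ 4040 kPa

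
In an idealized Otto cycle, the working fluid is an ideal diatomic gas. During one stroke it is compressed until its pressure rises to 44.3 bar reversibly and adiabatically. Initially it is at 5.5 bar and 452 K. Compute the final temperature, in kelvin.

T₂ ≈ 820 K

Adiabatic: T₂/T₁ = (P₂/P₁)^((γ−1)/γ).
For a diatomic ideal gas γ = 7/5, so (γ−1)/γ = 2/7.
T₂ = 452 × (44.3/5.5)^(2/7) = 820.4 K.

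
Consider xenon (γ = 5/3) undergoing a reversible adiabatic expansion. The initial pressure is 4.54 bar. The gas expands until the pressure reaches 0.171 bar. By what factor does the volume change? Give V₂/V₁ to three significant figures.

V₂/V₁ ≈ 7.15

From PV^γ = const, V₂/V₁ = (P₁/P₂)^(1/γ).
V₂/V₁ = (4.54/0.171)^(3/5) = 7.152.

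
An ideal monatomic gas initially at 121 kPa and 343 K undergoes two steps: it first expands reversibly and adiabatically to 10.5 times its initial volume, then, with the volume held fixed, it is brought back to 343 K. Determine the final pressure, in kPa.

P₃ ≈ 11.5 kPa

For a monatomic ideal gas γ = 5/3.
Adiabatic step (PV^γ = const): P₂ = 121×(1/10.5)^(5/3) = 2.403 kPa; T₂ = 343×(1/10.5)^(2/3) = 71.53 K.
Isochoric: P₃ = P₂(T₃/T₂) = 2.403 × (343/71.53) = 11.52 kPa.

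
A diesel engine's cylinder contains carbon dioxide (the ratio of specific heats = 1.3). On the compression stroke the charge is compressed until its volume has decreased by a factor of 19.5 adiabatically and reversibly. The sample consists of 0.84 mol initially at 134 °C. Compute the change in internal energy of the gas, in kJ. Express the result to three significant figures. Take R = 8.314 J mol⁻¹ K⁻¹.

For a reversible adiabat TV^(γ−1) is constant, so T₂ = T₁ (V₁/V₂)^(γ−1).
T₁ = 134 °C = 407.1 K.
T₂ = 407.1 × 19.5^(0.3) = 992.6 K.
Q = 0, so ΔU = W_on_gas = nCᵥΔT with Cᵥ = R/(γ−1) = 27.71 J/(mol·K).
ΔU = 0.84 × 27.71 × (992.6 − 407.1) = 13630 J.

ΔU ≈ 13.6 kJ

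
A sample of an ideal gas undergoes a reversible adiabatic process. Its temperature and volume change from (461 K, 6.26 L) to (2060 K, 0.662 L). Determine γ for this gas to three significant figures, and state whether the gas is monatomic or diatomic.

TV^(γ−1) = const ⇒ γ − 1 = ln(T₂/T₁) / ln(V₁/V₂).
γ = 1 + ln(2060/461) / ln(6.26/0.662) = 1.666.
γ ≈ 1.67 is close to 5/3, so the gas is monatomic.

γ ≈ 1.67; monatomic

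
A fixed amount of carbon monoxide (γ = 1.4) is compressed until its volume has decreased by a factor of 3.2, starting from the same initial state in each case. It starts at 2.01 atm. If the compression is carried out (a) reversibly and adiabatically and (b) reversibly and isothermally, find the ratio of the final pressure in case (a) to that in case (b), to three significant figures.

P_adiabatic / P_isothermal ≈ 1.59

Isothermal: P_b = P₁(V₁/V₂) = 2.01×3.2.
Adiabatic: P_a = P₁(V₁/V₂)^γ = 2.01×3.2^(1.4).
P_a/P_b = (V₁/V₂)^(γ−1) = 3.2^(0.4) = 1.592.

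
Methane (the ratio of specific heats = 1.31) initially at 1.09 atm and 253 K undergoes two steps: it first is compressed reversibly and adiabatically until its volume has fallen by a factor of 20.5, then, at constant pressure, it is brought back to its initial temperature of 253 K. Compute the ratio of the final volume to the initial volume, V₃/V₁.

Adiabatic step: V₂/V₁ = 0.04878; T₂ = T₁·20.5^(0.31) = 645.3 K.
Isobaric step: V₃/V₂ = T₃/T₂ = 253/645.3.
V₃/V₁ = (V₂/V₁)(V₃/V₂) = 0.04878 × (253/645.3) = 0.01913.

V₃/V₁ ≈ 0.0191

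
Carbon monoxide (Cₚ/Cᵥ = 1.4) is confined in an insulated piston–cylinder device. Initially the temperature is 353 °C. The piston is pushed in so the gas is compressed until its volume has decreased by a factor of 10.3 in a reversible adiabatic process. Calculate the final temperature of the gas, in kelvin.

For a reversible adiabat TV^(γ−1) is constant, so T₂ = T₁ (V₁/V₂)^(γ−1).
T₁ = 353 °C = 626.1 K.
T₂ = 626.1 × 10.3^(0.4) = 1592 K.

T₂ ≈ 1590 K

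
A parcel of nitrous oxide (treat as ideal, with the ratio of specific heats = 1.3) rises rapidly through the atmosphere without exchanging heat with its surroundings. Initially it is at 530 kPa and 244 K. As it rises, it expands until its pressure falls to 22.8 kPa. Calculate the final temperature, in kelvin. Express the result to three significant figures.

T₂ ≈ 118 K

Along an adiabat T P^((1−γ)/γ) is constant, so T₂ = T₁ (P₂/P₁)^((γ−1)/γ).
T₂ = 244 × (22.8/530)^(0.231) = 118.1 K.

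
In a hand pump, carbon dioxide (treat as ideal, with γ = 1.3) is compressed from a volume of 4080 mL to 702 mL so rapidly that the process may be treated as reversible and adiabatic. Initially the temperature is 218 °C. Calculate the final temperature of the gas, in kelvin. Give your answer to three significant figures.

T₂ ≈ 833 K

Adiabatic: T₁V₁^(γ−1) = T₂V₂^(γ−1) ⇒ T₂ = T₁ (V₁/V₂)^(γ−1).
T₁ = 218 °C = 491.1 K.
T₂ = 491.1 × (4080/702)^(0.3) = 832.7 K.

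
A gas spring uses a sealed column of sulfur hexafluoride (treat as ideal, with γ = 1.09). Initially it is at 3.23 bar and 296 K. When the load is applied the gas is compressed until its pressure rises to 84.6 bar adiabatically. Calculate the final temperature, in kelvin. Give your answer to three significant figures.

T₂ ≈ 388 K

Along an adiabat T P^((1−γ)/γ) is constant, so T₂ = T₁ (P₂/P₁)^((γ−1)/γ).
T₂ = 296 × (84.6/3.23)^(0.0826) = 387.6 K.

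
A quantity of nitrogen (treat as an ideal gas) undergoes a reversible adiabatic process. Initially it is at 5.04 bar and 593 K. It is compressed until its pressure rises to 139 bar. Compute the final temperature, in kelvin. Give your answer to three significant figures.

T₂ ≈ 1530 K

Along an adiabat T P^((1−γ)/γ) is constant, so T₂ = T₁ (P₂/P₁)^((γ−1)/γ).
For a diatomic ideal gas γ = 7/5, so (γ−1)/γ = 2/7.
T₂ = 593 × (139/5.04)^(2/7) = 1530 K.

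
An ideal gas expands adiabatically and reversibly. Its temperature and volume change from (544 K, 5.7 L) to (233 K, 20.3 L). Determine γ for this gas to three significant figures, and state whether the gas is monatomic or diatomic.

γ ≈ 1.67; monatomic

TV^(γ−1) = const ⇒ γ − 1 = ln(T₂/T₁) / ln(V₁/V₂).
γ = 1 + ln(233/544) / ln(5.7/20.3) = 1.668.
γ ≈ 1.67 is close to 5/3, so the gas is monatomic.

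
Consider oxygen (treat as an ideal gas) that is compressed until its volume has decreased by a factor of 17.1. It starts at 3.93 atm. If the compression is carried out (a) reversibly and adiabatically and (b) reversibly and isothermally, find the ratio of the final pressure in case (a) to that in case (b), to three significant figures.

P_adiabatic / P_isothermal ≈ 3.11

For a diatomic ideal gas γ = 7/5.
Isothermal: P_b = P₁(V₁/V₂) = 3.93×17.1.
Adiabatic: P_a = P₁(V₁/V₂)^γ = 3.93×17.1^(7/5).
P_a/P_b = (V₁/V₂)^(γ−1) = 17.1^(2/5) = 3.113.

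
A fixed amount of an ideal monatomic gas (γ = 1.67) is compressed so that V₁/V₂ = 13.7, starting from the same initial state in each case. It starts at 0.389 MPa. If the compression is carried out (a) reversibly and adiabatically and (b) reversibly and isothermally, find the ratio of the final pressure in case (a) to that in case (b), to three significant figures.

P_adiabatic / P_isothermal ≈ 5.78

Isothermal: P_b = P₁(V₁/V₂) = 0.389×13.7.
Adiabatic: P_a = P₁(V₁/V₂)^γ = 0.389×13.7^(1.67).
P_a/P_b = (V₁/V₂)^(γ−1) = 13.7^(0.67) = 5.776.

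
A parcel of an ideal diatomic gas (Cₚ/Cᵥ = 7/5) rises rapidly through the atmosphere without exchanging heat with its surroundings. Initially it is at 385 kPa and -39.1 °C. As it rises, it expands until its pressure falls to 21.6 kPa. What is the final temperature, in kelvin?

T₂ ≈ 103 K

Adiabatic: T₂/T₁ = (P₂/P₁)^((γ−1)/γ).
T₁ = -39.1 °C = 234 K.
T₂ = 234 × (21.6/385)^(2/7) = 102.8 K.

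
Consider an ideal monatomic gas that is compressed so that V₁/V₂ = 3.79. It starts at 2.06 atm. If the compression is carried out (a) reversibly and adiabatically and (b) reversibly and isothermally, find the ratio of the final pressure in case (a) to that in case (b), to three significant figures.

P_adiabatic / P_isothermal ≈ 2.43

For a monatomic ideal gas γ = 5/3.
Isothermal: P_b = P₁(V₁/V₂) = 2.06×3.79.
Adiabatic: P_a = P₁(V₁/V₂)^γ = 2.06×3.79^(5/3).
P_a/P_b = (V₁/V₂)^(γ−1) = 3.79^(2/3) = 2.431.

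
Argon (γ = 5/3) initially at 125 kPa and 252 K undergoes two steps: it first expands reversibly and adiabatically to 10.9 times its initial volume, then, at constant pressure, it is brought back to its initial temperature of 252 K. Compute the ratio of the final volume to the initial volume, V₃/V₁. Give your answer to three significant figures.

V₃/V₁ ≈ 53.6

Adiabatic step: V₂/V₁ = 10.9; T₂ = T₁·(1/10.9)^(2/3) = 51.26 K.
Isobaric step: V₃/V₂ = T₃/T₂ = 252/51.26.
V₃/V₁ = (V₂/V₁)(V₃/V₂) = 10.9 × (252/51.26) = 53.59.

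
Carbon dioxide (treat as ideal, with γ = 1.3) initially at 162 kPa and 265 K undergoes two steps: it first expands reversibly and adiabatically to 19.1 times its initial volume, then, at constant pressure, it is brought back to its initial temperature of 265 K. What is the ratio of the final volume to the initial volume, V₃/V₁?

V₃/V₁ ≈ 46.3

Adiabatic step: V₂/V₁ = 19.1; T₂ = T₁·(1/19.1)^(0.3) = 109.4 K.
Isobaric step: V₃/V₂ = T₃/T₂ = 265/109.4.
V₃/V₁ = (V₂/V₁)(V₃/V₂) = 19.1 × (265/109.4) = 46.27.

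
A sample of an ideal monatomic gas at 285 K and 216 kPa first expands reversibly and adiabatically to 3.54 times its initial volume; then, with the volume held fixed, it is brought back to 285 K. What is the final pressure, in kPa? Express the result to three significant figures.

P₃ ≈ 61.0 kPa

For a monatomic ideal gas γ = 5/3.
Adiabatic step (PV^γ = const): P₂ = 216×(1/3.54)^(5/3) = 26.27 kPa; T₂ = 285×(1/3.54)^(2/3) = 122.7 K.
Isochoric: P₃ = P₂(T₃/T₂) = 26.27 × (285/122.7) = 61.02 kPa.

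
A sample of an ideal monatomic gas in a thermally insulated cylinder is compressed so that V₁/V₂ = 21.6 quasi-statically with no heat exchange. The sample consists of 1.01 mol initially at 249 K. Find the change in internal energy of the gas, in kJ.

For a reversible adiabat TV^(γ−1) is constant, so T₂ = T₁ (V₁/V₂)^(γ−1).
γ = 5/3 for a monatomic ideal gas, so γ−1 = 2/3.
T₂ = 249 × 21.6^(2/3) = 1931 K.
Q = 0, so ΔU = W_on_gas = nCᵥΔT with Cᵥ = R/(γ−1) = 12.47 J/(mol·K).
ΔU = 1.01 × 12.47 × (1931 − 249) = 21190 J.

ΔU ≈ 21.2 kJ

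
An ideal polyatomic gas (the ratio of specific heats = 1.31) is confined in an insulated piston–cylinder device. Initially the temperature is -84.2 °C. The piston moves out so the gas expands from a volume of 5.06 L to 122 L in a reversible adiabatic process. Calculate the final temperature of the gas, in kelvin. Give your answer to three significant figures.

Adiabatic: T₁V₁^(γ−1) = T₂V₂^(γ−1) ⇒ T₂ = T₁ (V₁/V₂)^(γ−1).
T₁ = -84.2 °C = 188.9 K.
T₂ = 188.9 × (5.06/122)^(0.31) = 70.45 K.

T₂ ≈ 70.4 K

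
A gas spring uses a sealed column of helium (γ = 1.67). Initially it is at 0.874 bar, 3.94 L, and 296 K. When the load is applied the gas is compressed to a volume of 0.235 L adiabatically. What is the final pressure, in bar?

P₂ ≈ 96.9 bar

Since PV^γ is constant along a reversible adiabat, P₂ = P₁ (V₁/V₂)^γ.
P₂ = 0.874 × (3.94/0.235)^(1.67) = 96.9 bar.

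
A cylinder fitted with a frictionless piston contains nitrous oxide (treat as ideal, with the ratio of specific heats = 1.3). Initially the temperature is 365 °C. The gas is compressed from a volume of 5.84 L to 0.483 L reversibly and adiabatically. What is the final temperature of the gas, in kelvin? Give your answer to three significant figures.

Adiabatic: T₁V₁^(γ−1) = T₂V₂^(γ−1) ⇒ T₂ = T₁ (V₁/V₂)^(γ−1).
T₁ = 365 °C = 638.1 K.
T₂ = 638.1 × (5.84/0.483)^(0.3) = 1348 K.

T₂ ≈ 1350 K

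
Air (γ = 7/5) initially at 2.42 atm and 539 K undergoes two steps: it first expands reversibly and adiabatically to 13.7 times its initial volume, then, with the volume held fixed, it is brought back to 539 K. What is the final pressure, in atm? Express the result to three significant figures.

Adiabatic step (PV^γ = const): P₂ = 2.42×(1/13.7)^(7/5) = 0.062 atm; T₂ = 539×(1/13.7)^(2/5) = 189.2 K.
Isochoric: P₃ = P₂(T₃/T₂) = 0.062 × (539/189.2) = 0.1766 atm.

P₃ ≈ 0.177 atm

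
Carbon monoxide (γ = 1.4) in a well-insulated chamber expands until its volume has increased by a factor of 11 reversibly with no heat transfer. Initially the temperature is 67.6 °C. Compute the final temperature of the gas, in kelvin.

T₂ ≈ 131 K

For a reversible adiabat TV^(γ−1) is constant, so T₂ = T₁ (V₁/V₂)^(γ−1).
T₁ = 67.6 °C = 340.8 K.
T₂ = 340.8 × (1/11)^(0.4) = 130.6 K.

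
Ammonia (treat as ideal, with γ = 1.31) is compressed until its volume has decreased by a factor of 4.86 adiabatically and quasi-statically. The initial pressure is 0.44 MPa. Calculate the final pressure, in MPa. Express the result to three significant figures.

P₂ ≈ 3.49 MPa

Since PV^γ is constant along a reversible adiabat, P₂ = P₁ (V₁/V₂)^γ.
P₂ = 0.44 × 4.86^(1.31) = 3.491 MPa.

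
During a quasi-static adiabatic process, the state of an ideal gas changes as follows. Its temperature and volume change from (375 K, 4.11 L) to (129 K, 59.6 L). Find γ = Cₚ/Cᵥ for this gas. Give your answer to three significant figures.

γ ≈ 1.40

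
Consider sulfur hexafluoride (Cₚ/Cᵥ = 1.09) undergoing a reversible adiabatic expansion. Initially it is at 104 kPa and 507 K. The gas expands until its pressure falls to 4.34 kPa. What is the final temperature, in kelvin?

Along an adiabat T P^((1−γ)/γ) is constant, so T₂ = T₁ (P₂/P₁)^((γ−1)/γ).
T₂ = 507 × (4.34/104)^(0.0826) = 390 K.

T₂ ≈ 390 K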